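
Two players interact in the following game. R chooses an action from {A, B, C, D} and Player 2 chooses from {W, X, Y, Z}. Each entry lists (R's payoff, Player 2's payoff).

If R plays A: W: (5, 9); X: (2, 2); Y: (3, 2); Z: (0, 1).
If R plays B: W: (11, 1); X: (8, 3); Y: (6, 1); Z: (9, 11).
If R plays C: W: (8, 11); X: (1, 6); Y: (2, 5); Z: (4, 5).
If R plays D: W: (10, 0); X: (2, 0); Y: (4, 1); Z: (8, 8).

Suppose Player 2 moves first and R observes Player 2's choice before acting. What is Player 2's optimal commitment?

Z

R best-responds to each possible Player 2 move:
- W: R compares 5, 11, 8, 10 and picks B; Player 2 would get 1.
- X: R compares 2, 8, 1, 2 and picks B; Player 2 would get 3.
- Y: R compares 3, 6, 2, 4 and picks B; Player 2 would get 1.
- Z: R compares 0, 9, 4, 8 and picks B; Player 2 would get 11.
Player 2's induced payoffs are 1, 3, 1, 11, so Player 2 commits to Z. Subgame-perfect outcome: (B, Z) with payoffs (9, 11).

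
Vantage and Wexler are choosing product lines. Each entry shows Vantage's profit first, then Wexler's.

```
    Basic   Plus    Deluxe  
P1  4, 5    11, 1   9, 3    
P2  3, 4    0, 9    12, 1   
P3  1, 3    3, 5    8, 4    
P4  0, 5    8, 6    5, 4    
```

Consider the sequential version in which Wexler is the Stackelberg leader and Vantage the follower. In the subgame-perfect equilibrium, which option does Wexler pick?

Basic

Solve by backward induction (Wexler leads).
- Basic: BR = P1, leader payoff 5.
- Plus: BR = P1, leader payoff 1.
- Deluxe: BR = P2, leader payoff 1.
Among 5, 1, 1, the best is 5 at Basic. Subgame-perfect outcome: (P1, Basic) with payoffs (4, 5).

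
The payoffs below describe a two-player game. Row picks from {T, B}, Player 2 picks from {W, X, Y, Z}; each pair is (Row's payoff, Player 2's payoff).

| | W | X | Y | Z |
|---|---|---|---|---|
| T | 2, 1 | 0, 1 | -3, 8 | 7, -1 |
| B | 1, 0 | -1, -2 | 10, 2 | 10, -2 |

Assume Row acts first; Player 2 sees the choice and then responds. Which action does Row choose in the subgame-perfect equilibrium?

Solve by backward induction (Row leads).
- T: Player 2 compares 1, 1, 8, -1 and picks Y; Row would get -3.
- B: Player 2 compares 0, -2, 2, -2 and picks Y; Row would get 10.
Among -3, 10, the best is 10 at B. Subgame-perfect outcome: (B, Y) with payoffs (10, 2).

B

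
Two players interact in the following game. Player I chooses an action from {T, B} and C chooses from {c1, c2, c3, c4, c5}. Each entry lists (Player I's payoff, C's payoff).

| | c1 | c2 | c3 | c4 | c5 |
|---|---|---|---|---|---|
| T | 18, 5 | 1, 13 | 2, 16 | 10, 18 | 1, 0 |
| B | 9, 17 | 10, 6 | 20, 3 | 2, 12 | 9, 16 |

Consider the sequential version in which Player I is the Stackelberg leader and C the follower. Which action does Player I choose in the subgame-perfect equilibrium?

Work backward from C's decision.
- T → C plays c4 (best of 5, 13, 16, 18, 0); Player I gets 10.
- B → C plays c1 (best of 17, 6, 3, 12, 16); Player I gets 9.
Among 10, 9, the best is 10 at T. Subgame-perfect outcome: (T, c4) with payoffs (10, 18).

T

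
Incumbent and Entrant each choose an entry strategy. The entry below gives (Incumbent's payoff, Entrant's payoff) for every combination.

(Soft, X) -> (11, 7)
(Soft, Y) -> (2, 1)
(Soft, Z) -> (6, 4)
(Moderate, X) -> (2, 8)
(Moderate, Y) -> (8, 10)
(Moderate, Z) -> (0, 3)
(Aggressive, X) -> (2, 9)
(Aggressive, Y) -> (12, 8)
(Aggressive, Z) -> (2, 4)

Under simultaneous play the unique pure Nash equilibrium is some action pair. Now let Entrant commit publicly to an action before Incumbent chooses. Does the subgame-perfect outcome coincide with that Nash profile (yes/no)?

no

Work backward from Incumbent's decision.
- X → Incumbent plays Soft (best of 11, 2, 2); Entrant gets 7.
- Y → Incumbent plays Aggressive (best of 2, 8, 12); Entrant gets 8.
- Z → Incumbent plays Soft (best of 6, 0, 2); Entrant gets 4.
Maximizing over 7, 8, 4, Entrant chooses Y. Subgame-perfect outcome: (Aggressive, Y) with payoffs (12, 8).
For the simultaneous game, intersect best replies.
Incumbent's best replies: X→Soft; Y→Aggressive; Z→Soft.
Entrant's best replies: Soft→X; Moderate→Y; Aggressive→X.
Only (Soft, X) has each player best-responding; Nash payoffs (11, 7).
Sequential outcome (Aggressive, Y) differs from the Nash profile (Soft, X).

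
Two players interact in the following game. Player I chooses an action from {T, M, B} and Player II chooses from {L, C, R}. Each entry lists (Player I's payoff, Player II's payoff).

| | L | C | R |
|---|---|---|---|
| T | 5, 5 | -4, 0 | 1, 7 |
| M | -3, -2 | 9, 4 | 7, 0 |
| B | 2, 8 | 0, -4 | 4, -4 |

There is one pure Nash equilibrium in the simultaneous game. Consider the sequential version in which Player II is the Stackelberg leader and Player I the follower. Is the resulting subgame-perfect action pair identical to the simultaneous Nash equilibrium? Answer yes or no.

Solve by backward induction (Player II leads).
- L: Player I compares 5, -3, 2 and picks T; Player II would get 5.
- C: Player I compares -4, 9, 0 and picks M; Player II would get 4.
- R: Player I compares 1, 7, 4 and picks M; Player II would get 0.
Player II's induced payoffs are 5, 4, 0, so Player II commits to L. Subgame-perfect outcome: (T, L) with payoffs (5, 5).
For the simultaneous game, intersect best replies.
Player I's best replies: L→T; C→M; R→M.
Player II's best replies: T→R; M→C; B→L.
The unique mutual best reply is (M, C), giving (9, 4).
Sequential outcome (T, L) differs from the Nash profile (M, C).

no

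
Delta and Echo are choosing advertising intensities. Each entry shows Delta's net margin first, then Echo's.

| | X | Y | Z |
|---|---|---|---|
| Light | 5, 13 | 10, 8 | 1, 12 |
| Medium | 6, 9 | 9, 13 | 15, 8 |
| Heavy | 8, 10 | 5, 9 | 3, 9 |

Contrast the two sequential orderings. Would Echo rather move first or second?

If Delta leads: Echo's best replies are Light→X, Medium→Y, Heavy→X; Delta's induced payoffs 5, 9, 8; outcome (Medium, Y), payoffs (9, 13).
If Echo leads: Delta's best replies are X→Heavy, Y→Light, Z→Medium; Echo's induced payoffs 10, 8, 8; outcome (Heavy, X), payoffs (8, 10).
Echo gets 10 moving first and 13 moving second, so Echo prefers to move second.

second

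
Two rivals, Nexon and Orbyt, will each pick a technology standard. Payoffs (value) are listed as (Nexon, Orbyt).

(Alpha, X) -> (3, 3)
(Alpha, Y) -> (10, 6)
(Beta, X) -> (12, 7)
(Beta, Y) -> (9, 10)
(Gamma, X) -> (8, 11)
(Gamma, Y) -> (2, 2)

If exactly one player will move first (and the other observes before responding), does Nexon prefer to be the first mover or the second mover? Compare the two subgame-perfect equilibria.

If Nexon leads: Orbyt's best replies are Alpha→Y, Beta→Y, Gamma→X; Nexon's induced payoffs 10, 9, 8; outcome (Alpha, Y), payoffs (10, 6).
If Orbyt leads: Nexon's best replies are X→Beta, Y→Alpha; Orbyt's induced payoffs 7, 6; outcome (Beta, X), payoffs (12, 7).
Nexon gets 10 moving first and 12 moving second, so Nexon prefers to move second.

second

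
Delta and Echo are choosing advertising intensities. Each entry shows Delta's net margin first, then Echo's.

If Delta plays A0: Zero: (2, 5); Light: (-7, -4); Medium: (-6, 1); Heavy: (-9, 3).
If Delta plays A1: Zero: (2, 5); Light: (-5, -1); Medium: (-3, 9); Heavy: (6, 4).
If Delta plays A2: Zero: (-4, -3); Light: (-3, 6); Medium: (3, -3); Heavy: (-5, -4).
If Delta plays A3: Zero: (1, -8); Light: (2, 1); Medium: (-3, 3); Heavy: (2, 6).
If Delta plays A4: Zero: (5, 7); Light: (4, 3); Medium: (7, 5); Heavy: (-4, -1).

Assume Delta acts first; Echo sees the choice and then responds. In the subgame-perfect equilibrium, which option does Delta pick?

Backward induction with Delta moving first.
- A0: Echo compares 5, -4, 1, 3 and picks Zero; Delta would get 2.
- A1: Echo compares 5, -1, 9, 4 and picks Medium; Delta would get -3.
- A2: Echo compares -3, 6, -3, -4 and picks Light; Delta would get -3.
- A3: Echo compares -8, 1, 3, 6 and picks Heavy; Delta would get 2.
- A4: Echo compares 7, 3, 5, -1 and picks Zero; Delta would get 5.
Among 2, -3, -3, 2, 5, the best is 5 at A4. Subgame-perfect outcome: (A4, Zero) with payoffs (5, 7).

A4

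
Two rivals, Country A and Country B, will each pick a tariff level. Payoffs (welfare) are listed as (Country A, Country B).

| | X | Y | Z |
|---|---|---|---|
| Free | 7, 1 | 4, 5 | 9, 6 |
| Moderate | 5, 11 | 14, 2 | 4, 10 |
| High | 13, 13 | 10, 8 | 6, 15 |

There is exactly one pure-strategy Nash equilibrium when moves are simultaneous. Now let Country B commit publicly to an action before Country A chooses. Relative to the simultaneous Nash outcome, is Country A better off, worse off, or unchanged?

better off

Backward induction with Country B moving first.
- X → Country A plays High (best of 7, 5, 13); Country B gets 13.
- Y → Country A plays Moderate (best of 4, 14, 10); Country B gets 2.
- Z → Country A plays Free (best of 9, 4, 6); Country B gets 6.
Maximizing over 13, 2, 6, Country B chooses X. Subgame-perfect outcome: (High, X) with payoffs (13, 13).
Now find the simultaneous Nash equilibrium.
Country A's best replies: X→High; Y→Moderate; Z→Free.
Country B's best replies: Free→Z; Moderate→X; High→Z.
The unique mutual best reply is (Free, Z), giving (9, 6).
Country A earns 13 sequentially versus 9 at the Nash outcome: better off.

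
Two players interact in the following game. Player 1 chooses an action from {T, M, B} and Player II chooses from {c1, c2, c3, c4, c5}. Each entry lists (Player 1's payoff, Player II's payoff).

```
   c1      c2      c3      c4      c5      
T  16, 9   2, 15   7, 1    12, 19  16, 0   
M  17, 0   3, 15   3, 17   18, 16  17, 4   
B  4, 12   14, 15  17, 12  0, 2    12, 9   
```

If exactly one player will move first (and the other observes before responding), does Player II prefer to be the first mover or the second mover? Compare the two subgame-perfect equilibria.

If Player 1 leads: Player II's best replies are T→c4, M→c3, B→c2; Player 1's induced payoffs 12, 3, 14; outcome (B, c2), payoffs (14, 15).
If Player II leads: Player 1's best replies are c1→M, c2→B, c3→B, c4→M, c5→M; Player II's induced payoffs 0, 15, 12, 16, 4; outcome (M, c4), payoffs (18, 16).
Player II gets 16 moving first and 15 moving second, so Player II prefers to move first.

first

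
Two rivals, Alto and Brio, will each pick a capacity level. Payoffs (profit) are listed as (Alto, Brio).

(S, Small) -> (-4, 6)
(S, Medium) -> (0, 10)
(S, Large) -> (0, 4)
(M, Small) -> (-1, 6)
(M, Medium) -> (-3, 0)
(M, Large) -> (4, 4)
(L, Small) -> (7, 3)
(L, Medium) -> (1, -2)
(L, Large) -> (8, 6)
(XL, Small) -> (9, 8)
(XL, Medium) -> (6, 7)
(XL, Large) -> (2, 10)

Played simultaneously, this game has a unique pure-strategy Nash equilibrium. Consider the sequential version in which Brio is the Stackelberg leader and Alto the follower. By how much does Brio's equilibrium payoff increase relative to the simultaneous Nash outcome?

2

Work backward from Alto's decision.
- Small: BR = XL, leader payoff 8.
- Medium: BR = XL, leader payoff 7.
- Large: BR = L, leader payoff 6.
Among 8, 7, 6, the best is 8 at Small. Subgame-perfect outcome: (XL, Small) with payoffs (9, 8).
Under simultaneous play:
Alto's best replies: Small→XL; Medium→XL; Large→L.
Brio's best replies: S→Medium; M→Small; L→Large; XL→Large.
Only (L, Large) has each player best-responding; Nash payoffs (8, 6).
Brio's commitment gain: 8 − 6 = 2.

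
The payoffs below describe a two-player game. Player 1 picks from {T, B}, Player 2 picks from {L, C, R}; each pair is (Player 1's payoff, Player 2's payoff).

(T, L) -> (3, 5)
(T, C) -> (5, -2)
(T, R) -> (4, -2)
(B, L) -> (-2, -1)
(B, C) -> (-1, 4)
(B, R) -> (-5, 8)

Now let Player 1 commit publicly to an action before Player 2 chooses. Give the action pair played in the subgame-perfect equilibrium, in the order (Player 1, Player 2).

(T, L)

Solve by backward induction (Player 1 leads).
- T: BR = L, leader payoff 3.
- B: BR = R, leader payoff -5.
Player 1's induced payoffs are 3, -5, so Player 1 commits to T. Subgame-perfect outcome: (T, L) with payoffs (3, 5).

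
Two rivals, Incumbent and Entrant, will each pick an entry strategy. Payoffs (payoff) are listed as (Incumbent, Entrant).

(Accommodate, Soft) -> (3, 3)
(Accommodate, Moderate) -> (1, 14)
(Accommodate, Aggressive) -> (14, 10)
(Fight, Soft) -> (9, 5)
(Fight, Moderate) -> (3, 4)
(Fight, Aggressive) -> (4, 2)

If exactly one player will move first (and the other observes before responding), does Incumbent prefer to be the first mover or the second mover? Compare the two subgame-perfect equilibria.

If Incumbent leads: Entrant's best replies are Accommodate→Moderate, Fight→Soft; Incumbent's induced payoffs 1, 9; outcome (Fight, Soft), payoffs (9, 5).
If Entrant leads: Incumbent's best replies are Soft→Fight, Moderate→Fight, Aggressive→Accommodate; Entrant's induced payoffs 5, 4, 10; outcome (Accommodate, Aggressive), payoffs (14, 10).
Incumbent gets 9 moving first and 14 moving second, so Incumbent prefers to move second.

second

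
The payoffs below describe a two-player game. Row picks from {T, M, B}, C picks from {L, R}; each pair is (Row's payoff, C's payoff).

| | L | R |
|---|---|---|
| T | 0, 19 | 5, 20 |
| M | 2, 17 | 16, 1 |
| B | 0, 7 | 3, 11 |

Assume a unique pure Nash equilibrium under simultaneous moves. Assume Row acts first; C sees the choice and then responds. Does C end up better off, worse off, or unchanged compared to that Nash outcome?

better off

Solve by backward induction (Row leads).
- T: BR = R, leader payoff 5.
- M: BR = L, leader payoff 2.
- B: BR = R, leader payoff 3.
Among 5, 2, 3, the best is 5 at T. Subgame-perfect outcome: (T, R) with payoffs (5, 20).
Under simultaneous play:
Row's best replies: L→M; R→M.
C's best replies: T→R; M→L; B→R.
Only (M, L) has each player best-responding; Nash payoffs (2, 17).
C earns 20 sequentially versus 17 at the Nash outcome: better off.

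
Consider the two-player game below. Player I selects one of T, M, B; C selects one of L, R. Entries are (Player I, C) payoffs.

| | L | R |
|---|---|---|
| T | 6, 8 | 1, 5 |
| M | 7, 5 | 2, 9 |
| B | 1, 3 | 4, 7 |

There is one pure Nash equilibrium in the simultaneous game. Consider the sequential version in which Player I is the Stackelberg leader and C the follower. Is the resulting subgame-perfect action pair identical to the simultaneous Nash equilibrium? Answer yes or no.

C best-responds to each possible Player I move:
- T → C plays L (best of 8, 5); Player I gets 6.
- M → C plays R (best of 5, 9); Player I gets 2.
- B → C plays R (best of 3, 7); Player I gets 4.
Among 6, 2, 4, the best is 6 at T. Subgame-perfect outcome: (T, L) with payoffs (6, 8).
For the simultaneous game, intersect best replies.
Player I's best replies: L→M; R→B.
C's best replies: T→L; M→R; B→R.
Only (B, R) has each player best-responding; Nash payoffs (4, 7).
Sequential outcome (T, L) differs from the Nash profile (B, R).

no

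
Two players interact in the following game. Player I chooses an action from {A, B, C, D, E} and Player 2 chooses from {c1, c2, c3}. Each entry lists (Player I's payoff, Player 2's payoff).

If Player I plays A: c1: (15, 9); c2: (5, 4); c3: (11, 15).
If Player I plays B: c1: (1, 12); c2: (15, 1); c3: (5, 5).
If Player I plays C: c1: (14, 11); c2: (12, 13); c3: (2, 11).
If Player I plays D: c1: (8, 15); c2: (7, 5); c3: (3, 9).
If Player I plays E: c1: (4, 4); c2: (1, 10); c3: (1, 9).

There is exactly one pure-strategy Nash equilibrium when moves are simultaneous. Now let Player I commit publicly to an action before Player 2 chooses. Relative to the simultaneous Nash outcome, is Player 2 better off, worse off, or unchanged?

Work backward from Player 2's decision.
- A: Player 2 compares 9, 4, 15 and picks c3; Player I would get 11.
- B: Player 2 compares 12, 1, 5 and picks c1; Player I would get 1.
- C: Player 2 compares 11, 13, 11 and picks c2; Player I would get 12.
- D: Player 2 compares 15, 5, 9 and picks c1; Player I would get 8.
- E: Player 2 compares 4, 10, 9 and picks c2; Player I would get 1.
Player I's induced payoffs are 11, 1, 12, 8, 1, so Player I commits to C. Subgame-perfect outcome: (C, c2) with payoffs (12, 13).
Under simultaneous play:
Player I's best replies: c1→A; c2→B; c3→A.
Player 2's best replies: A→c3; B→c1; C→c2; D→c1; E→c2.
The unique mutual best reply is (A, c3), giving (11, 15).
Player 2 earns 13 sequentially versus 15 at the Nash outcome: worse off.

worse off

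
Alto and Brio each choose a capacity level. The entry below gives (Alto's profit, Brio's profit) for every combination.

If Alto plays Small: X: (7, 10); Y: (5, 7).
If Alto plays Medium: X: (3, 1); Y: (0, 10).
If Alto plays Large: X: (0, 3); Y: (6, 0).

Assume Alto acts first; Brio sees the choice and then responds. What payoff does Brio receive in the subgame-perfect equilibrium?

Work backward from Brio's decision.
- Small: BR = X, leader payoff 7.
- Medium: BR = Y, leader payoff 0.
- Large: BR = X, leader payoff 0.
Alto's induced payoffs are 7, 0, 0, so Alto commits to Small. Subgame-perfect outcome: (Small, X) with payoffs (7, 10).

10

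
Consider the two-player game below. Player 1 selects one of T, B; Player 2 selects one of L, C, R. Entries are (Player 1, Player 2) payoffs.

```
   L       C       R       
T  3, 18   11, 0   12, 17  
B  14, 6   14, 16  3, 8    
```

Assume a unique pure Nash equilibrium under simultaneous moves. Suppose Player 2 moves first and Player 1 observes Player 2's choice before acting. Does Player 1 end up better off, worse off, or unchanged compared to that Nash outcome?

Player 1 best-responds to each possible Player 2 move:
- L: BR = B, leader payoff 6.
- C: BR = B, leader payoff 16.
- R: BR = T, leader payoff 17.
Player 2's induced payoffs are 6, 16, 17, so Player 2 commits to R. Subgame-perfect outcome: (T, R) with payoffs (12, 17).
Under simultaneous play:
Player 1's best replies: L→B; C→B; R→T.
Player 2's best replies: T→L; B→C.
Only (B, C) has each player best-responding; Nash payoffs (14, 16).
Player 1 earns 12 sequentially versus 14 at the Nash outcome: worse off.

worse off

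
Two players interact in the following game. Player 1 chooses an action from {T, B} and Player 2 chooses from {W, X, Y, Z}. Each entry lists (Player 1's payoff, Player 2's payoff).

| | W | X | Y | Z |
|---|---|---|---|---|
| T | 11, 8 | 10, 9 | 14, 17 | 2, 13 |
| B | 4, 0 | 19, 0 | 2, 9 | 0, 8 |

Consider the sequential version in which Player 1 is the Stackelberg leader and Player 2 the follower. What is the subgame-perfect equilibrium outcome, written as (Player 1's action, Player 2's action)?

(T, Y)

Backward induction with Player 1 moving first.
- T: Player 2 compares 8, 9, 17, 13 and picks Y; Player 1 would get 14.
- B: Player 2 compares 0, 0, 9, 8 and picks Y; Player 1 would get 2.
Maximizing over 14, 2, Player 1 chooses T. Subgame-perfect outcome: (T, Y) with payoffs (14, 17).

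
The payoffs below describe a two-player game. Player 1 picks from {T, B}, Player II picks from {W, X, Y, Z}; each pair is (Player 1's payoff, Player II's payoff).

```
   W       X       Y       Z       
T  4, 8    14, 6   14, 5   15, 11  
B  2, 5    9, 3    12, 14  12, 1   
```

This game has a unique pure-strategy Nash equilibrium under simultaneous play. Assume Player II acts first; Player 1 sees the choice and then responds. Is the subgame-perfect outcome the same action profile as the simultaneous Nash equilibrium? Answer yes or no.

Solve by backward induction (Player II leads).
- W: BR = T, leader payoff 8.
- X: BR = T, leader payoff 6.
- Y: BR = T, leader payoff 5.
- Z: BR = T, leader payoff 11.
Player II's induced payoffs are 8, 6, 5, 11, so Player II commits to Z. Subgame-perfect outcome: (T, Z) with payoffs (15, 11).
For the simultaneous game, intersect best replies.
Player 1's best replies: W→T; X→T; Y→T; Z→T.
Player II's best replies: T→Z; B→Y.
Only (T, Z) has each player best-responding; Nash payoffs (15, 11).
Sequential outcome (T, Z) coincides with the Nash profile (T, Z).

yes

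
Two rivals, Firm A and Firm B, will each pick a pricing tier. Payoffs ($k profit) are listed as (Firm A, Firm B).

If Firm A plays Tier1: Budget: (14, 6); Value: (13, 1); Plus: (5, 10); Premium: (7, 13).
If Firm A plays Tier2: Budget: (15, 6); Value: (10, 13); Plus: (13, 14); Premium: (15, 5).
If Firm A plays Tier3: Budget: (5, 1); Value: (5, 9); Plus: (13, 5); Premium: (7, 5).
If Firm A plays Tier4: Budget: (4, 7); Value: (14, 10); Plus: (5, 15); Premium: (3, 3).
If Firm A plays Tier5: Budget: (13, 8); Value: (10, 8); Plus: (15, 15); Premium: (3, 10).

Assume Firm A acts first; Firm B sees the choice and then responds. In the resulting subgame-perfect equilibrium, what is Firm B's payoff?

Firm B best-responds to each possible Firm A move:
- Tier1: BR = Premium, leader payoff 7.
- Tier2: BR = Plus, leader payoff 13.
- Tier3: BR = Value, leader payoff 5.
- Tier4: BR = Plus, leader payoff 5.
- Tier5: BR = Plus, leader payoff 15.
Maximizing over 7, 13, 5, 5, 15, Firm A chooses Tier5. Subgame-perfect outcome: (Tier5, Plus) with payoffs (15, 15).

15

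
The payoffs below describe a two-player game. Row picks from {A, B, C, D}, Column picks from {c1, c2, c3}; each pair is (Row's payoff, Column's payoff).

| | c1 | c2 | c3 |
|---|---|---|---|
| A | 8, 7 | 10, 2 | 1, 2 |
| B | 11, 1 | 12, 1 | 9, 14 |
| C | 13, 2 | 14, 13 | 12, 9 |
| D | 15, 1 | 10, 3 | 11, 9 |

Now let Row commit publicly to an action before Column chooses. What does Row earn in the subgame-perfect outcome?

Column best-responds to each possible Row move:
- A: Column compares 7, 2, 2 and picks c1; Row would get 8.
- B: Column compares 1, 1, 14 and picks c3; Row would get 9.
- C: Column compares 2, 13, 9 and picks c2; Row would get 14.
- D: Column compares 1, 3, 9 and picks c3; Row would get 11.
Maximizing over 8, 9, 14, 11, Row chooses C. Subgame-perfect outcome: (C, c2) with payoffs (14, 13).

14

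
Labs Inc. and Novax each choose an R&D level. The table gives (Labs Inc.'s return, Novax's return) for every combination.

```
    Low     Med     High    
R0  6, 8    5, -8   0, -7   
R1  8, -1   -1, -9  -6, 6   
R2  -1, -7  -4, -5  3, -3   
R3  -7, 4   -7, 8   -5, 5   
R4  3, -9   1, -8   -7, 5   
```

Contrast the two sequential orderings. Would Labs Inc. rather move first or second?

second

If Labs Inc. leads: Novax's best replies are R0→Low, R1→High, R2→High, R3→Med, R4→High; Labs Inc.'s induced payoffs 6, -6, 3, -7, -7; outcome (R0, Low), payoffs (6, 8).
If Novax leads: Labs Inc.'s best replies are Low→R1, Med→R0, High→R2; Novax's induced payoffs -1, -8, -3; outcome (R1, Low), payoffs (8, -1).
Labs Inc. gets 6 moving first and 8 moving second, so Labs Inc. prefers to move second.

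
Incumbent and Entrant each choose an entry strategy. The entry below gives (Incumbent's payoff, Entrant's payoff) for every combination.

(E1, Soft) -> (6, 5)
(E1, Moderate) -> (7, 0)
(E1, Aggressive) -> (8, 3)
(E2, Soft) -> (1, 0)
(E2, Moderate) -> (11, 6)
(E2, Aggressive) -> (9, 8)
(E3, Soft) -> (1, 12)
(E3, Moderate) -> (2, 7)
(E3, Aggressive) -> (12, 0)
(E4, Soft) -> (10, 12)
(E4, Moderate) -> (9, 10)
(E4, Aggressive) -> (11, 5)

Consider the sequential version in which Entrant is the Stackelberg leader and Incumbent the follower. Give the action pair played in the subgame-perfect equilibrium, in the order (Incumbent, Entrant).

(E4, Soft)

Solve by backward induction (Entrant leads).
- Soft: BR = E4, leader payoff 12.
- Moderate: BR = E2, leader payoff 6.
- Aggressive: BR = E3, leader payoff 0.
Among 12, 6, 0, the best is 12 at Soft. Subgame-perfect outcome: (E4, Soft) with payoffs (10, 12).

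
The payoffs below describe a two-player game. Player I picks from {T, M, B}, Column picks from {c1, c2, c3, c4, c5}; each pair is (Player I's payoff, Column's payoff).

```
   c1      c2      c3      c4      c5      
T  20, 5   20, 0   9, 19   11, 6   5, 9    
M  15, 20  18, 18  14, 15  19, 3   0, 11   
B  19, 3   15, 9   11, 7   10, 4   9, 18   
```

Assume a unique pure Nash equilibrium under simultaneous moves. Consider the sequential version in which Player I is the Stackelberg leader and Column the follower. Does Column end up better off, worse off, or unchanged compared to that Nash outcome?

better off

Backward induction with Player I moving first.
- T: BR = c3, leader payoff 9.
- M: BR = c1, leader payoff 15.
- B: BR = c5, leader payoff 9.
Maximizing over 9, 15, 9, Player I chooses M. Subgame-perfect outcome: (M, c1) with payoffs (15, 20).
Under simultaneous play:
Player I's best replies: c1→T; c2→T; c3→M; c4→M; c5→B.
Column's best replies: T→c3; M→c1; B→c5.
Only (B, c5) has each player best-responding; Nash payoffs (9, 18).
Column earns 20 sequentially versus 18 at the Nash outcome: better off.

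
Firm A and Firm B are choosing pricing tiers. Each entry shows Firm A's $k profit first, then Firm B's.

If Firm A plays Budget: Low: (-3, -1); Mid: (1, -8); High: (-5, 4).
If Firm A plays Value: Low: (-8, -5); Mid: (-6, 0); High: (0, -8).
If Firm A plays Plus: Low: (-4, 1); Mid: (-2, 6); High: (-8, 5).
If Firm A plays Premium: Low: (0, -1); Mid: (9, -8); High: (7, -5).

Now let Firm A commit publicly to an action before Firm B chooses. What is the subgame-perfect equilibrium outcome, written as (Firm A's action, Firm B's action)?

(Premium, Low)

Work backward from Firm B's decision.
- Budget → Firm B plays High (best of -1, -8, 4); Firm A gets -5.
- Value → Firm B plays Mid (best of -5, 0, -8); Firm A gets -6.
- Plus → Firm B plays Mid (best of 1, 6, 5); Firm A gets -2.
- Premium → Firm B plays Low (best of -1, -8, -5); Firm A gets 0.
Among -5, -6, -2, 0, the best is 0 at Premium. Subgame-perfect outcome: (Premium, Low) with payoffs (0, -1).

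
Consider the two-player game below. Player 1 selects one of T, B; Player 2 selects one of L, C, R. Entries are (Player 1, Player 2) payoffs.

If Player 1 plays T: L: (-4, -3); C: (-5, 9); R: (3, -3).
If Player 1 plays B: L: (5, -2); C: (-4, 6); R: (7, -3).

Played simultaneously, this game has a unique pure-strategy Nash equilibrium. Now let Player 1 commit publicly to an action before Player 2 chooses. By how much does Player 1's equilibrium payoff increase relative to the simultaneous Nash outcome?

Player 2 best-responds to each possible Player 1 move:
- T: BR = C, leader payoff -5.
- B: BR = C, leader payoff -4.
Player 1's induced payoffs are -5, -4, so Player 1 commits to B. Subgame-perfect outcome: (B, C) with payoffs (-4, 6).
Under simultaneous play:
Player 1's best replies: L→B; C→B; R→B.
Player 2's best replies: T→C; B→C.
Only (B, C) has each player best-responding; Nash payoffs (-4, 6).
Player 1's commitment gain: -4 − -4 = 0.

0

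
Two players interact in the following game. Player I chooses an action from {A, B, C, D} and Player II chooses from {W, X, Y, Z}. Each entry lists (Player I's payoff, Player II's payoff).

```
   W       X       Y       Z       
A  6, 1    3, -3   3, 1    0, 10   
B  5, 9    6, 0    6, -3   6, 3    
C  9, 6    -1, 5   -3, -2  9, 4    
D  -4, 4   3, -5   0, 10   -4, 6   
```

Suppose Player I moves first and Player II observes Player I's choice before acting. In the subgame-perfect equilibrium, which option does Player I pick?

C

Backward induction with Player I moving first.
- A: BR = Z, leader payoff 0.
- B: BR = W, leader payoff 5.
- C: BR = W, leader payoff 9.
- D: BR = Y, leader payoff 0.
Maximizing over 0, 5, 9, 0, Player I chooses C. Subgame-perfect outcome: (C, W) with payoffs (9, 6).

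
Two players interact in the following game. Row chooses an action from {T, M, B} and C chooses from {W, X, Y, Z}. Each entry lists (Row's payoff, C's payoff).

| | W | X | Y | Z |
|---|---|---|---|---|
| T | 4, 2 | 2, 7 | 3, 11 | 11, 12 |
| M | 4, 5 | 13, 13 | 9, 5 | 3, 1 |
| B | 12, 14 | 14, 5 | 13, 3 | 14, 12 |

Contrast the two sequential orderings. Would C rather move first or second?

If Row leads: C's best replies are T→Z, M→X, B→W; Row's induced payoffs 11, 13, 12; outcome (M, X), payoffs (13, 13).
If C leads: Row's best replies are W→B, X→B, Y→B, Z→B; C's induced payoffs 14, 5, 3, 12; outcome (B, W), payoffs (12, 14).
C gets 14 moving first and 13 moving second, so C prefers to move first.

first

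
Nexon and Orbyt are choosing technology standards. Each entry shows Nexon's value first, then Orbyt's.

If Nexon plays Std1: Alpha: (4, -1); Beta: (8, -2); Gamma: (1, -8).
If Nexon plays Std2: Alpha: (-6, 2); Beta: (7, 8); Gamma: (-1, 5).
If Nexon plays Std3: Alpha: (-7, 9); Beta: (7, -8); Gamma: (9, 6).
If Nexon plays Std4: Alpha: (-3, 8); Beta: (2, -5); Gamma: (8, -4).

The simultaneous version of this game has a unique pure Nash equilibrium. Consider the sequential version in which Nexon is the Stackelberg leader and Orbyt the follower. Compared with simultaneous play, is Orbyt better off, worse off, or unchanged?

Solve by backward induction (Nexon leads).
- Std1: Orbyt compares -1, -2, -8 and picks Alpha; Nexon would get 4.
- Std2: Orbyt compares 2, 8, 5 and picks Beta; Nexon would get 7.
- Std3: Orbyt compares 9, -8, 6 and picks Alpha; Nexon would get -7.
- Std4: Orbyt compares 8, -5, -4 and picks Alpha; Nexon would get -3.
Among 4, 7, -7, -3, the best is 7 at Std2. Subgame-perfect outcome: (Std2, Beta) with payoffs (7, 8).
For the simultaneous game, intersect best replies.
Nexon's best replies: Alpha→Std1; Beta→Std1; Gamma→Std3.
Orbyt's best replies: Std1→Alpha; Std2→Beta; Std3→Alpha; Std4→Alpha.
The unique mutual best reply is (Std1, Alpha), giving (4, -1).
Orbyt earns 8 sequentially versus -1 at the Nash outcome: better off.

better off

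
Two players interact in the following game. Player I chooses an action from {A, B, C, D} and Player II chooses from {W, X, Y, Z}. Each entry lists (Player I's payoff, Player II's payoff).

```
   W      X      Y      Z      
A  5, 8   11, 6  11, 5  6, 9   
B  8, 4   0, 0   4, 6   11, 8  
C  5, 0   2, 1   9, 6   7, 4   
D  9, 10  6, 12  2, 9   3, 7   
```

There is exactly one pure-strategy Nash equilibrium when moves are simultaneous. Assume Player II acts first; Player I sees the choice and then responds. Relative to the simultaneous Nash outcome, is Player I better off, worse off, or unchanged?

Player I best-responds to each possible Player II move:
- W: BR = D, leader payoff 10.
- X: BR = A, leader payoff 6.
- Y: BR = A, leader payoff 5.
- Z: BR = B, leader payoff 8.
Player II's induced payoffs are 10, 6, 5, 8, so Player II commits to W. Subgame-perfect outcome: (D, W) with payoffs (9, 10).
Now find the simultaneous Nash equilibrium.
Player I's best replies: W→D; X→A; Y→A; Z→B.
Player II's best replies: A→Z; B→Z; C→Y; D→X.
Only (B, Z) has each player best-responding; Nash payoffs (11, 8).
Player I earns 9 sequentially versus 11 at the Nash outcome: worse off.

worse off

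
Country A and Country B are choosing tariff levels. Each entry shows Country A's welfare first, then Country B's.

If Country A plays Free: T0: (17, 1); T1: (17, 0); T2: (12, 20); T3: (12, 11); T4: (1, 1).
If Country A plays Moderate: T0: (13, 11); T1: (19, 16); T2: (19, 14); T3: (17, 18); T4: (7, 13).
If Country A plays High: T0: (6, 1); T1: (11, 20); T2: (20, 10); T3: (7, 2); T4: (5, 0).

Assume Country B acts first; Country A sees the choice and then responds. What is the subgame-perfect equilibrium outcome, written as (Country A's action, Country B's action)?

Backward induction with Country B moving first.
- T0: BR = Free, leader payoff 1.
- T1: BR = Moderate, leader payoff 16.
- T2: BR = High, leader payoff 10.
- T3: BR = Moderate, leader payoff 18.
- T4: BR = Moderate, leader payoff 13.
Maximizing over 1, 16, 10, 18, 13, Country B chooses T3. Subgame-perfect outcome: (Moderate, T3) with payoffs (17, 18).

(Moderate, T3)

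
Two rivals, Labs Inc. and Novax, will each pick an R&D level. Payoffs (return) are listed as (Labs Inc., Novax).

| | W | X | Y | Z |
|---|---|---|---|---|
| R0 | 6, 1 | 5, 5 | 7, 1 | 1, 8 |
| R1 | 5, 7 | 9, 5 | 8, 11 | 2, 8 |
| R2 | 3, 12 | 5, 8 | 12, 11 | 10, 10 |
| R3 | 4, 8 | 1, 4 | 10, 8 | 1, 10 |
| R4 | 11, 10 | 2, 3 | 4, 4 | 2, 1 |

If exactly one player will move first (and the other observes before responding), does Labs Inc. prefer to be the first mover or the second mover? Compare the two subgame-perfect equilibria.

If Labs Inc. leads: Novax's best replies are R0→Z, R1→Y, R2→W, R3→Z, R4→W; Labs Inc.'s induced payoffs 1, 8, 3, 1, 11; outcome (R4, W), payoffs (11, 10).
If Novax leads: Labs Inc.'s best replies are W→R4, X→R1, Y→R2, Z→R2; Novax's induced payoffs 10, 5, 11, 10; outcome (R2, Y), payoffs (12, 11).
Labs Inc. gets 11 moving first and 12 moving second, so Labs Inc. prefers to move second.

second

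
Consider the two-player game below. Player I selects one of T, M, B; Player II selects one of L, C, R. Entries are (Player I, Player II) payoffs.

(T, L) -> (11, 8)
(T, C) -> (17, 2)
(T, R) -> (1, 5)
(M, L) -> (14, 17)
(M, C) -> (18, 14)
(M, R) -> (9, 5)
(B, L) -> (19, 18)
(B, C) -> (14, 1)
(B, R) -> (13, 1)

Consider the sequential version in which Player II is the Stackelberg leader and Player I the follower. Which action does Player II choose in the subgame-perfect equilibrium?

Work backward from Player I's decision.
- L: Player I compares 11, 14, 19 and picks B; Player II would get 18.
- C: Player I compares 17, 18, 14 and picks M; Player II would get 14.
- R: Player I compares 1, 9, 13 and picks B; Player II would get 1.
Player II's induced payoffs are 18, 14, 1, so Player II commits to L. Subgame-perfect outcome: (B, L) with payoffs (19, 18).

L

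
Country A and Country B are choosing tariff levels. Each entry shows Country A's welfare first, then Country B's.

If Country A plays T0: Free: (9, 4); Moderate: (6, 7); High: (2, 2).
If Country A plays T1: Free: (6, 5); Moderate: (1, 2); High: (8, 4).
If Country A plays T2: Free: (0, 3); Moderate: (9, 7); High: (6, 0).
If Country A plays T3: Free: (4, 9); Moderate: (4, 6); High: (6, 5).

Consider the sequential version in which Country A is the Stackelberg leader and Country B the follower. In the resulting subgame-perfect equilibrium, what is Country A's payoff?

9

Work backward from Country B's decision.
- T0: BR = Moderate, leader payoff 6.
- T1: BR = Free, leader payoff 6.
- T2: BR = Moderate, leader payoff 9.
- T3: BR = Free, leader payoff 4.
Country A's induced payoffs are 6, 6, 9, 4, so Country A commits to T2. Subgame-perfect outcome: (T2, Moderate) with payoffs (9, 7).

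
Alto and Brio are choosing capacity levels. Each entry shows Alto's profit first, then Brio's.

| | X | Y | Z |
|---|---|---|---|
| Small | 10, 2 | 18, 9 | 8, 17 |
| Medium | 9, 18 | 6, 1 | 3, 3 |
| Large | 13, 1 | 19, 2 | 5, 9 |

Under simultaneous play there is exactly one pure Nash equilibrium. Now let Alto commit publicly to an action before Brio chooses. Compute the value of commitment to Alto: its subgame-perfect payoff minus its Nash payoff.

Work backward from Brio's decision.
- Small: Brio compares 2, 9, 17 and picks Z; Alto would get 8.
- Medium: Brio compares 18, 1, 3 and picks X; Alto would get 9.
- Large: Brio compares 1, 2, 9 and picks Z; Alto would get 5.
Among 8, 9, 5, the best is 9 at Medium. Subgame-perfect outcome: (Medium, X) with payoffs (9, 18).
Now find the simultaneous Nash equilibrium.
Alto's best replies: X→Large; Y→Large; Z→Small.
Brio's best replies: Small→Z; Medium→X; Large→Z.
The unique mutual best reply is (Small, Z), giving (8, 17).
Alto's commitment gain: 9 − 8 = 1.

1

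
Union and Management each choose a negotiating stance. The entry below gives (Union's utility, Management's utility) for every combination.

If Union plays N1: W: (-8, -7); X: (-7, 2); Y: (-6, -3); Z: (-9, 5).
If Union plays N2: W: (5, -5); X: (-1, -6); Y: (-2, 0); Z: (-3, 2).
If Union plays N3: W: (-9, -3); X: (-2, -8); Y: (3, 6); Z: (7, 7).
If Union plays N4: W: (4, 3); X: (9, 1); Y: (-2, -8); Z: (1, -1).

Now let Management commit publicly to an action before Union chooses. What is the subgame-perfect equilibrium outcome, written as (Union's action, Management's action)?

(N3, Z)

Work backward from Union's decision.
- W → Union plays N2 (best of -8, 5, -9, 4); Management gets -5.
- X → Union plays N4 (best of -7, -1, -2, 9); Management gets 1.
- Y → Union plays N3 (best of -6, -2, 3, -2); Management gets 6.
- Z → Union plays N3 (best of -9, -3, 7, 1); Management gets 7.
Maximizing over -5, 1, 6, 7, Management chooses Z. Subgame-perfect outcome: (N3, Z) with payoffs (7, 7).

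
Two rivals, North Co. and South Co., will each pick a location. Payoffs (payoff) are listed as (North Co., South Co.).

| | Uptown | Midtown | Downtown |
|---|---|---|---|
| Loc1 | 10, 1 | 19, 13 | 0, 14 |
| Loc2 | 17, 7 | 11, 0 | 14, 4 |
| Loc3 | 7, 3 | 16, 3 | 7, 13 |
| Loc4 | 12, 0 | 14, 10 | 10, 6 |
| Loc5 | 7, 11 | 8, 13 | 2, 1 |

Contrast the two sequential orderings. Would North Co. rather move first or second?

If North Co. leads: South Co.'s best replies are Loc1→Downtown, Loc2→Uptown, Loc3→Downtown, Loc4→Midtown, Loc5→Midtown; North Co.'s induced payoffs 0, 17, 7, 14, 8; outcome (Loc2, Uptown), payoffs (17, 7).
If South Co. leads: North Co.'s best replies are Uptown→Loc2, Midtown→Loc1, Downtown→Loc2; South Co.'s induced payoffs 7, 13, 4; outcome (Loc1, Midtown), payoffs (19, 13).
North Co. gets 17 moving first and 19 moving second, so North Co. prefers to move second.

second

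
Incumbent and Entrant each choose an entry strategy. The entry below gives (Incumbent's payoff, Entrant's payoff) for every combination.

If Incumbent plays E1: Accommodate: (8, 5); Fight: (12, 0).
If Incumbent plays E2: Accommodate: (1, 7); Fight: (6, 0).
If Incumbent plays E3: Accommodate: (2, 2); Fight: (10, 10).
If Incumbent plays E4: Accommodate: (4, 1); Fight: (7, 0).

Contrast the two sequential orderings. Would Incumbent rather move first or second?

If Incumbent leads: Entrant's best replies are E1→Accommodate, E2→Accommodate, E3→Fight, E4→Accommodate; Incumbent's induced payoffs 8, 1, 10, 4; outcome (E3, Fight), payoffs (10, 10).
If Entrant leads: Incumbent's best replies are Accommodate→E1, Fight→E1; Entrant's induced payoffs 5, 0; outcome (E1, Accommodate), payoffs (8, 5).
Incumbent gets 10 moving first and 8 moving second, so Incumbent prefers to move first.

first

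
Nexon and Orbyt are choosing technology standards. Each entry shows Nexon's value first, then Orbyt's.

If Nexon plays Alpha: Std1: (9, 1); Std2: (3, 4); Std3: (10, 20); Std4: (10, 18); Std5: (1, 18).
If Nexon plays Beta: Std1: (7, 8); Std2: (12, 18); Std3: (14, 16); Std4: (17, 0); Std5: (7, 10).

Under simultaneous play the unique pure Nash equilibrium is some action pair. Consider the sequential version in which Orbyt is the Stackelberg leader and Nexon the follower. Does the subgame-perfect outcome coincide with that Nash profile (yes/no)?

Nexon best-responds to each possible Orbyt move:
- Std1: BR = Alpha, leader payoff 1.
- Std2: BR = Beta, leader payoff 18.
- Std3: BR = Beta, leader payoff 16.
- Std4: BR = Beta, leader payoff 0.
- Std5: BR = Beta, leader payoff 10.
Among 1, 18, 16, 0, 10, the best is 18 at Std2. Subgame-perfect outcome: (Beta, Std2) with payoffs (12, 18).
Now find the simultaneous Nash equilibrium.
Nexon's best replies: Std1→Alpha; Std2→Beta; Std3→Beta; Std4→Beta; Std5→Beta.
Orbyt's best replies: Alpha→Std3; Beta→Std2.
The unique mutual best reply is (Beta, Std2), giving (12, 18).
Sequential outcome (Beta, Std2) coincides with the Nash profile (Beta, Std2).

yes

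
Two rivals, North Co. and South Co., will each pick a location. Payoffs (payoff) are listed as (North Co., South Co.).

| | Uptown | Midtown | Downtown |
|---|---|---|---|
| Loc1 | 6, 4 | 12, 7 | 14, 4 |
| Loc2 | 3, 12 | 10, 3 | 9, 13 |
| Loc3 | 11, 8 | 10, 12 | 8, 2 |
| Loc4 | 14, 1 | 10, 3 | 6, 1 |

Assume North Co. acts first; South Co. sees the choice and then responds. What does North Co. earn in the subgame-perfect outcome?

12

Work backward from South Co.'s decision.
- Loc1: South Co. compares 4, 7, 4 and picks Midtown; North Co. would get 12.
- Loc2: South Co. compares 12, 3, 13 and picks Downtown; North Co. would get 9.
- Loc3: South Co. compares 8, 12, 2 and picks Midtown; North Co. would get 10.
- Loc4: South Co. compares 1, 3, 1 and picks Midtown; North Co. would get 10.
North Co.'s induced payoffs are 12, 9, 10, 10, so North Co. commits to Loc1. Subgame-perfect outcome: (Loc1, Midtown) with payoffs (12, 7).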